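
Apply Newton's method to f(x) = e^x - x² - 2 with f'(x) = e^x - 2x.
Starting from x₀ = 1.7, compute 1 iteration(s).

f(x) = e^x - x² - 2
f'(x) = e^x - 2x
x₀ = 1.7

Newton-Raphson formula: x_{n+1} = x_n - f(x_n)/f'(x_n)

Iteration 1:
  f(1.700000) = 0.583947
  f'(1.700000) = 2.073947
  x_1 = 1.700000 - 0.583947/2.073947 = 1.418437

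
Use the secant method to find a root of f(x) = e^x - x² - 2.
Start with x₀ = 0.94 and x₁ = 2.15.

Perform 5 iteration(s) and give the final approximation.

f(x) = e^x - x² - 2
x₀ = 0.94, x₁ = 2.15

Secant formula: x_{n+1} = x_n - f(x_n)(x_n - x_{n-1})/(f(x_n) - f(x_{n-1}))

Iteration 1:
  f(0.940000) = -0.323619
  f(2.150000) = 1.962358
  x_2 = 2.150000 - 1.962358×(2.150000 - 0.940000)/(1.962358 - (-0.323619))
       = 1.111296
Iteration 2:
  f(2.150000) = 1.962358
  f(1.111296) = -0.196685
  x_3 = 1.111296 - (-0.196685)×(1.111296 - 2.150000)/(-0.196685 - 1.962358)
       = 1.205920
Iteration 3:
  f(1.111296) = -0.196685
  f(1.205920) = -0.114413
  x_4 = 1.205920 - (-0.114413)×(1.205920 - 1.111296)/(-0.114413 - (-0.196685))
       = 1.337509
Iteration 4:
  f(1.205920) = -0.114413
  f(1.337509) = 0.020612
  x_5 = 1.337509 - 0.020612×(1.337509 - 1.205920)/(0.020612 - (-0.114413))
       = 1.317422
Iteration 5:
  f(1.337509) = 0.020612
  f(1.317422) = -0.001818
  x_6 = 1.317422 - (-0.001818)×(1.317422 - 1.337509)/(-0.001818 - 0.020612)
       = 1.319050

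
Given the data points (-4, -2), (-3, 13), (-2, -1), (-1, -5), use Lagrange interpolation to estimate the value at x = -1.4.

Lagrange interpolation formula:
P(x) = Σ yᵢ × Lᵢ(x)
where Lᵢ(x) = Π_{j≠i} (x - xⱼ)/(xᵢ - xⱼ)

L_0(-1.4) = (-1.4 - (-3))/(-4 - (-3)) × (-1.4 - (-2))/(-4 - (-2)) × (-1.4 - (-1))/(-4 - (-1)) = 0.064000
L_1(-1.4) = (-1.4 - (-4))/(-3 - (-4)) × (-1.4 - (-2))/(-3 - (-2)) × (-1.4 - (-1))/(-3 - (-1)) = -0.312000
L_2(-1.4) = (-1.4 - (-4))/(-2 - (-4)) × (-1.4 - (-3))/(-2 - (-3)) × (-1.4 - (-1))/(-2 - (-1)) = 0.832000
L_3(-1.4) = (-1.4 - (-4))/(-1 - (-4)) × (-1.4 - (-3))/(-1 - (-3)) × (-1.4 - (-2))/(-1 - (-2)) = 0.416000

P(-1.4) = (-2)×L_0(-1.4) + 13×L_1(-1.4) + (-1)×L_2(-1.4) + (-5)×L_3(-1.4)
P(-1.4) = -7.096000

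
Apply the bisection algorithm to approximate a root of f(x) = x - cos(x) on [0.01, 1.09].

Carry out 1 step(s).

f(x) = x - cos(x)
Initial interval: [0.01, 1.09]

Iteration 1:
  c_1 = (0.010000 + 1.090000)/2 = 0.550000
  f(c_1) = f(0.550000) = -0.302525
  f(a) × f(c) ≥ 0, new interval: [0.550000, 1.090000]

After 1 iteration(s), the approximation is c_1 = 0.550000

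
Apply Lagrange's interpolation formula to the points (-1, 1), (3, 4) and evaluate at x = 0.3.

Lagrange interpolation formula:
P(x) = Σ yᵢ × Lᵢ(x)
where Lᵢ(x) = Π_{j≠i} (x - xⱼ)/(xᵢ - xⱼ)

L_0(0.3) = (0.3 - 3)/(-1 - 3) = 0.675000
L_1(0.3) = (0.3 - (-1))/(3 - (-1)) = 0.325000

P(0.3) = 1×L_0(0.3) + 4×L_1(0.3)
P(0.3) = 1.975000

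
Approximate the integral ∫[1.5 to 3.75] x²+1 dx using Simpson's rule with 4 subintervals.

f(x) = x²+1
a = 1.5, b = 3.75, n = 4
h = (b - a)/n = 0.562500

Simpson's rule: (h/3)[f(x₀) + 4f(x₁) + 2f(x₂) + ... + f(xₙ)]

x_0 = 1.5000, f(x_0) = 3.250000, coefficient = 1
x_1 = 2.0625, f(x_1) = 5.253906, coefficient = 4
x_2 = 2.6250, f(x_2) = 7.890625, coefficient = 2
x_3 = 3.1875, f(x_3) = 11.160156, coefficient = 4
x_4 = 3.7500, f(x_4) = 15.062500, coefficient = 1

I ≈ (0.562500/3) × 99.750000 = 18.703125
Exact value: 18.703125
Error: 0.000000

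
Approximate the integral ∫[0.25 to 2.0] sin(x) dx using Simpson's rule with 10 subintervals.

f(x) = sin(x)
a = 0.25, b = 2.0, n = 10
h = (b - a)/n = 0.175000

Simpson's rule: (h/3)[f(x₀) + 4f(x₁) + 2f(x₂) + ... + f(xₙ)]

x_0 = 0.2500, f(x_0) = 0.247404, coefficient = 1
x_1 = 0.4250, f(x_1) = 0.412321, coefficient = 4
x_2 = 0.6000, f(x_2) = 0.564642, coefficient = 2
x_3 = 0.7750, f(x_3) = 0.699716, coefficient = 4
x_4 = 0.9500, f(x_4) = 0.813416, coefficient = 2
x_5 = 1.1250, f(x_5) = 0.902268, coefficient = 4
x_6 = 1.3000, f(x_6) = 0.963558, coefficient = 2
x_7 = 1.4750, f(x_7) = 0.995415, coefficient = 4
x_8 = 1.6500, f(x_8) = 0.996865, coefficient = 2
x_9 = 1.8250, f(x_9) = 0.967864, coefficient = 4
x_10 = 2.0000, f(x_10) = 0.909297, coefficient = 1

I ≈ (0.175000/3) × 23.743997 = 1.385067
Exact value: 1.385059
Error: 0.000007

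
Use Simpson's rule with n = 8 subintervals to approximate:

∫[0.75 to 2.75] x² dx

f(x) = x²
a = 0.75, b = 2.75, n = 8
h = (b - a)/n = 0.250000

Simpson's rule: (h/3)[f(x₀) + 4f(x₁) + 2f(x₂) + ... + f(xₙ)]

x_0 = 0.7500, f(x_0) = 0.562500, coefficient = 1
x_1 = 1.0000, f(x_1) = 1.000000, coefficient = 4
x_2 = 1.2500, f(x_2) = 1.562500, coefficient = 2
x_3 = 1.5000, f(x_3) = 2.250000, coefficient = 4
x_4 = 1.7500, f(x_4) = 3.062500, coefficient = 2
x_5 = 2.0000, f(x_5) = 4.000000, coefficient = 4
x_6 = 2.2500, f(x_6) = 5.062500, coefficient = 2
x_7 = 2.5000, f(x_7) = 6.250000, coefficient = 4
x_8 = 2.7500, f(x_8) = 7.562500, coefficient = 1

I ≈ (0.250000/3) × 81.500000 = 6.791667
Exact value: 6.791667
Error: 0.000000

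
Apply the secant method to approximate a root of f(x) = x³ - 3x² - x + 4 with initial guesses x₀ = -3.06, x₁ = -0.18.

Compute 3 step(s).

f(x) = x³ - 3x² - x + 4
x₀ = -3.06, x₁ = -0.18

Secant formula: x_{n+1} = x_n - f(x_n)(x_n - x_{n-1})/(f(x_n) - f(x_{n-1}))

Iteration 1:
  f(-3.060000) = -49.683416
  f(-0.180000) = 4.076968
  x_2 = -0.180000 - 4.076968×(-0.180000 - (-3.060000))/(4.076968 - (-49.683416))
       = -0.398407
Iteration 2:
  f(-0.180000) = 4.076968
  f(-0.398407) = 3.858983
  x_3 = -0.398407 - 3.858983×(-0.398407 - (-0.180000))/(3.858983 - 4.076968)
       = -4.264876
Iteration 3:
  f(-0.398407) = 3.858983
  f(-4.264876) = -123.877147
  x_4 = -4.264876 - (-123.877147)×(-4.264876 - (-0.398407))/(-123.877147 - 3.858983)
       = -0.515216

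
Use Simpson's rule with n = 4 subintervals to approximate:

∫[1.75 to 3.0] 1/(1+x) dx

f(x) = 1/(1+x)
a = 1.75, b = 3.0, n = 4
h = (b - a)/n = 0.312500

Simpson's rule: (h/3)[f(x₀) + 4f(x₁) + 2f(x₂) + ... + f(xₙ)]

x_0 = 1.7500, f(x_0) = 0.363636, coefficient = 1
x_1 = 2.0625, f(x_1) = 0.326531, coefficient = 4
x_2 = 2.3750, f(x_2) = 0.296296, coefficient = 2
x_3 = 2.6875, f(x_3) = 0.271186, coefficient = 4
x_4 = 3.0000, f(x_4) = 0.250000, coefficient = 1

I ≈ (0.312500/3) × 3.597097 = 0.374698
Exact value: 0.374693
Error: 0.000004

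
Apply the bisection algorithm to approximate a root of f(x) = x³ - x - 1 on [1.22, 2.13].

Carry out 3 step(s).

f(x) = x³ - x - 1
Initial interval: [1.22, 2.13]

Iteration 1:
  c_1 = (1.220000 + 2.130000)/2 = 1.675000
  f(c_1) = f(1.675000) = 2.024422
  f(a) × f(c) < 0, new interval: [1.220000, 1.675000]
Iteration 2:
  c_2 = (1.220000 + 1.675000)/2 = 1.447500
  f(c_2) = f(1.447500) = 0.585383
  f(a) × f(c) < 0, new interval: [1.220000, 1.447500]
Iteration 3:
  c_3 = (1.220000 + 1.447500)/2 = 1.333750
  f(c_3) = f(1.333750) = 0.038843
  f(a) × f(c) < 0, new interval: [1.220000, 1.333750]

After 3 iteration(s), the approximation is c_3 = 1.333750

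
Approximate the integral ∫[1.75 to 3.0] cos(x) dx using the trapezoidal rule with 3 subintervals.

f(x) = cos(x)
a = 1.75, b = 3.0, n = 3
h = (b - a)/n = 0.416667

Trapezoidal rule: (h/2)[f(x₀) + 2f(x₁) + 2f(x₂) + ... + f(xₙ)]

x_0 = 1.7500, f(x_0) = -0.178246, coefficient = 1
x_1 = 2.1667, f(x_1) = -0.561229, coefficient = 2
x_2 = 2.5833, f(x_2) = -0.848178, coefficient = 2
x_3 = 3.0000, f(x_3) = -0.989992, coefficient = 1

I ≈ (0.416667/2) × -3.987054 = -0.830636
Exact value: -0.842866
Error: 0.012230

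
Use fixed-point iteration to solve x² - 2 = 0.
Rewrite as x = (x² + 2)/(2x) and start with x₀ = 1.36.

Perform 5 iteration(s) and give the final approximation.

Equation: x² - 2 = 0
Fixed-point form: x = (x² + 2)/(2x)
x₀ = 1.36

x_1 = g(1.360000) = 1.415294
x_2 = g(1.415294) = 1.414214
x_3 = g(1.414214) = 1.414214
x_4 = g(1.414214) = 1.414214
x_5 = g(1.414214) = 1.414214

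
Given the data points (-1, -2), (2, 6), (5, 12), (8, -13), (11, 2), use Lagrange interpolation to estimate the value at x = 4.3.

Lagrange interpolation formula:
P(x) = Σ yᵢ × Lᵢ(x)
where Lᵢ(x) = Π_{j≠i} (x - xⱼ)/(xᵢ - xⱼ)

L_0(4.3) = (4.3 - 2)/(-1 - 2) × (4.3 - 5)/(-1 - 5) × (4.3 - 8)/(-1 - 8) × (4.3 - 11)/(-1 - 11) = -0.020531
L_1(4.3) = (4.3 - (-1))/(2 - (-1)) × (4.3 - 5)/(2 - 5) × (4.3 - 8)/(2 - 8) × (4.3 - 11)/(2 - 11) = 0.189241
L_2(4.3) = (4.3 - (-1))/(5 - (-1)) × (4.3 - 2)/(5 - 2) × (4.3 - 8)/(5 - 8) × (4.3 - 11)/(5 - 11) = 0.932685
L_3(4.3) = (4.3 - (-1))/(8 - (-1)) × (4.3 - 2)/(8 - 2) × (4.3 - 5)/(8 - 5) × (4.3 - 11)/(8 - 11) = -0.117636
L_4(4.3) = (4.3 - (-1))/(11 - (-1)) × (4.3 - 2)/(11 - 2) × (4.3 - 5)/(11 - 5) × (4.3 - 8)/(11 - 8) = 0.016241

P(4.3) = (-2)×L_0(4.3) + 6×L_1(4.3) + 12×L_2(4.3) + (-13)×L_3(4.3) + 2×L_4(4.3)
P(4.3) = 13.930480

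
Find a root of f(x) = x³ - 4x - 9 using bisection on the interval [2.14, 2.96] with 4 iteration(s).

f(x) = x³ - 4x - 9
Initial interval: [2.14, 2.96]

Iteration 1:
  c_1 = (2.140000 + 2.960000)/2 = 2.550000
  f(c_1) = f(2.550000) = -2.618625
  f(a) × f(c) ≥ 0, new interval: [2.550000, 2.960000]
Iteration 2:
  c_2 = (2.550000 + 2.960000)/2 = 2.755000
  f(c_2) = f(2.755000) = 0.890519
  f(a) × f(c) < 0, new interval: [2.550000, 2.755000]
Iteration 3:
  c_3 = (2.550000 + 2.755000)/2 = 2.652500
  f(c_3) = f(2.652500) = -0.947657
  f(a) × f(c) ≥ 0, new interval: [2.652500, 2.755000]
Iteration 4:
  c_4 = (2.652500 + 2.755000)/2 = 2.703750
  f(c_4) = f(2.703750) = -0.049874
  f(a) × f(c) ≥ 0, new interval: [2.703750, 2.755000]

After 4 iteration(s), the approximation is c_4 = 2.703750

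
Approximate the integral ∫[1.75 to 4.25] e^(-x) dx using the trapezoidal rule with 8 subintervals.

f(x) = e^(-x)
a = 1.75, b = 4.25, n = 8
h = (b - a)/n = 0.312500

Trapezoidal rule: (h/2)[f(x₀) + 2f(x₁) + 2f(x₂) + ... + f(xₙ)]

x_0 = 1.7500, f(x_0) = 0.173774, coefficient = 1
x_1 = 2.0625, f(x_1) = 0.127136, coefficient = 2
x_2 = 2.3750, f(x_2) = 0.093014, coefficient = 2
x_3 = 2.6875, f(x_3) = 0.068051, coefficient = 2
x_4 = 3.0000, f(x_4) = 0.049787, coefficient = 2
x_5 = 3.3125, f(x_5) = 0.036425, coefficient = 2
x_6 = 3.6250, f(x_6) = 0.026649, coefficient = 2
x_7 = 3.9375, f(x_7) = 0.019497, coefficient = 2
x_8 = 4.2500, f(x_8) = 0.014264, coefficient = 1

I ≈ (0.312500/2) × 1.029156 = 0.160806
Exact value: 0.159510
Error: 0.001296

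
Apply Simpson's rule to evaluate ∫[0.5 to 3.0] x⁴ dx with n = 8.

f(x) = x⁴
a = 0.5, b = 3.0, n = 8
h = (b - a)/n = 0.312500

Simpson's rule: (h/3)[f(x₀) + 4f(x₁) + 2f(x₂) + ... + f(xₙ)]

x_0 = 0.5000, f(x_0) = 0.062500, coefficient = 1
x_1 = 0.8125, f(x_1) = 0.435806, coefficient = 4
x_2 = 1.1250, f(x_2) = 1.601807, coefficient = 2
x_3 = 1.4375, f(x_3) = 4.270035, coefficient = 4
x_4 = 1.7500, f(x_4) = 9.378906, coefficient = 2
x_5 = 2.0625, f(x_5) = 18.095718, coefficient = 4
x_6 = 2.3750, f(x_6) = 31.816650, coefficient = 2
x_7 = 2.6875, f(x_7) = 52.166763, coefficient = 4
x_8 = 3.0000, f(x_8) = 81.000000, coefficient = 1

I ≈ (0.312500/3) × 466.530518 = 48.596929
Exact value: 48.593750
Error: 0.003179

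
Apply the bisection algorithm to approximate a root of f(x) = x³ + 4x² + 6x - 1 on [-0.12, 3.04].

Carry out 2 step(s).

f(x) = x³ + 4x² + 6x - 1
Initial interval: [-0.12, 3.04]

Iteration 1:
  c_1 = (-0.120000 + 3.040000)/2 = 1.460000
  f(c_1) = f(1.460000) = 19.398536
  f(a) × f(c) < 0, new interval: [-0.120000, 1.460000]
Iteration 2:
  c_2 = (-0.120000 + 1.460000)/2 = 0.670000
  f(c_2) = f(0.670000) = 5.116363
  f(a) × f(c) < 0, new interval: [-0.120000, 0.670000]

After 2 iteration(s), the approximation is c_2 = 0.670000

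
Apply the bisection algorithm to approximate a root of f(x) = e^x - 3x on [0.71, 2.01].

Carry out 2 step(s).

f(x) = e^x - 3x
Initial interval: [0.71, 2.01]

Iteration 1:
  c_1 = (0.710000 + 2.010000)/2 = 1.360000
  f(c_1) = f(1.360000) = -0.183807
  f(a) × f(c) ≥ 0, new interval: [1.360000, 2.010000]
Iteration 2:
  c_2 = (1.360000 + 2.010000)/2 = 1.685000
  f(c_2) = f(1.685000) = 0.337451
  f(a) × f(c) < 0, new interval: [1.360000, 1.685000]

After 2 iteration(s), the approximation is c_2 = 1.685000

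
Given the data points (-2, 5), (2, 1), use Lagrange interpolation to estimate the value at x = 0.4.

Lagrange interpolation formula:
P(x) = Σ yᵢ × Lᵢ(x)
where Lᵢ(x) = Π_{j≠i} (x - xⱼ)/(xᵢ - xⱼ)

L_0(0.4) = (0.4 - 2)/(-2 - 2) = 0.400000
L_1(0.4) = (0.4 - (-2))/(2 - (-2)) = 0.600000

P(0.4) = 5×L_0(0.4) + 1×L_1(0.4)
P(0.4) = 2.600000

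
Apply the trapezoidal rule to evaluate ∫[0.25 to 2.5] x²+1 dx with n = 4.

f(x) = x²+1
a = 0.25, b = 2.5, n = 4
h = (b - a)/n = 0.562500

Trapezoidal rule: (h/2)[f(x₀) + 2f(x₁) + 2f(x₂) + ... + f(xₙ)]

x_0 = 0.2500, f(x_0) = 1.062500, coefficient = 1
x_1 = 0.8125, f(x_1) = 1.660156, coefficient = 2
x_2 = 1.3750, f(x_2) = 2.890625, coefficient = 2
x_3 = 1.9375, f(x_3) = 4.753906, coefficient = 2
x_4 = 2.5000, f(x_4) = 7.250000, coefficient = 1

I ≈ (0.562500/2) × 26.921875 = 7.571777
Exact value: 7.453125
Error: 0.118652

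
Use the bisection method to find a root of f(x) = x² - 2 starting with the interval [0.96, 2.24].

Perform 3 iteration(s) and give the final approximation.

f(x) = x² - 2
Initial interval: [0.96, 2.24]

Iteration 1:
  c_1 = (0.960000 + 2.240000)/2 = 1.600000
  f(c_1) = f(1.600000) = 0.560000
  f(a) × f(c) < 0, new interval: [0.960000, 1.600000]
Iteration 2:
  c_2 = (0.960000 + 1.600000)/2 = 1.280000
  f(c_2) = f(1.280000) = -0.361600
  f(a) × f(c) ≥ 0, new interval: [1.280000, 1.600000]
Iteration 3:
  c_3 = (1.280000 + 1.600000)/2 = 1.440000
  f(c_3) = f(1.440000) = 0.073600
  f(a) × f(c) < 0, new interval: [1.280000, 1.440000]

After 3 iteration(s), the approximation is c_3 = 1.440000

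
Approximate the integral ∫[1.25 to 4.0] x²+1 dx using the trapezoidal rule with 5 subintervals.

f(x) = x²+1
a = 1.25, b = 4.0, n = 5
h = (b - a)/n = 0.550000

Trapezoidal rule: (h/2)[f(x₀) + 2f(x₁) + 2f(x₂) + ... + f(xₙ)]

x_0 = 1.2500, f(x_0) = 2.562500, coefficient = 1
x_1 = 1.8000, f(x_1) = 4.240000, coefficient = 2
x_2 = 2.3500, f(x_2) = 6.522500, coefficient = 2
x_3 = 2.9000, f(x_3) = 9.410000, coefficient = 2
x_4 = 3.4500, f(x_4) = 12.902500, coefficient = 2
x_5 = 4.0000, f(x_5) = 17.000000, coefficient = 1

I ≈ (0.550000/2) × 85.712500 = 23.570938
Exact value: 23.432292
Error: 0.138646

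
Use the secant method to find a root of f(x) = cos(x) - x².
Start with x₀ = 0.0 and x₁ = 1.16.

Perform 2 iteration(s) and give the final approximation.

f(x) = cos(x) - x²
x₀ = 0.0, x₁ = 1.16

Secant formula: x_{n+1} = x_n - f(x_n)(x_n - x_{n-1})/(f(x_n) - f(x_{n-1}))

Iteration 1:
  f(0.000000) = 1.000000
  f(1.160000) = -0.946260
  x_2 = 1.160000 - (-0.946260)×(1.160000 - 0.000000)/(-0.946260 - 1.000000)
       = 0.596015
Iteration 2:
  f(1.160000) = -0.946260
  f(0.596015) = 0.472346
  x_3 = 0.596015 - 0.472346×(0.596015 - 1.160000)/(0.472346 - (-0.946260))
       = 0.783802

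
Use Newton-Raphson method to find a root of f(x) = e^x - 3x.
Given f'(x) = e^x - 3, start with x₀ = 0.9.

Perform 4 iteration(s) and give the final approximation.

f(x) = e^x - 3x
f'(x) = e^x - 3
x₀ = 0.9

Newton-Raphson formula: x_{n+1} = x_n - f(x_n)/f'(x_n)

Iteration 1:
  f(0.900000) = -0.240397
  f'(0.900000) = -0.540397
  x_1 = 0.900000 - (-0.240397)/(-0.540397) = 0.455148
Iteration 2:
  f(0.455148) = 0.210963
  f'(0.455148) = -1.423594
  x_2 = 0.455148 - 0.210963/(-1.423594) = 0.603338
Iteration 3:
  f(0.603338) = 0.018197
  f'(0.603338) = -1.171788
  x_3 = 0.603338 - 0.018197/(-1.171788) = 0.618867
Iteration 4:
  f(0.618867) = 0.000222
  f'(0.618867) = -1.143176
  x_4 = 0.618867 - 0.000222/(-1.143176) = 0.619061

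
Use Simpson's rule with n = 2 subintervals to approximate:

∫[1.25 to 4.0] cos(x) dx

f(x) = cos(x)
a = 1.25, b = 4.0, n = 2
h = (b - a)/n = 1.375000

Simpson's rule: (h/3)[f(x₀) + 4f(x₁) + 2f(x₂) + ... + f(xₙ)]

x_0 = 1.2500, f(x_0) = 0.315322, coefficient = 1
x_1 = 2.6250, f(x_1) = -0.869507, coefficient = 4
x_2 = 4.0000, f(x_2) = -0.653644, coefficient = 1

I ≈ (1.375000/3) × -3.816350 = -1.749160
Exact value: -1.705787
Error: 0.043373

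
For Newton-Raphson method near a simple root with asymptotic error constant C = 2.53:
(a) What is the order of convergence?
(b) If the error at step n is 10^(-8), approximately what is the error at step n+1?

(a) Newton-Raphson has quadratic (order 2) convergence near simple roots.
    This means |e_{n+1}| ≈ C|e_n|².

(b) With |e_n| = 10^(-8) and C = 2.53:
    |e_{n+1}| ≈ 2.53 × (10^(-8))² = 2.53 × 10^(-16)

(a) 2 (quadratic); (b) |e_{n+1}| ≈ 2.530e-16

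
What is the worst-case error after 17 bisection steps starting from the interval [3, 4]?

Bisection error bound: |error| ≤ (b-a)/2^n
|error| ≤ (4 - 3)/2^17 = 1/2^17
|error| ≤ 0.0000076294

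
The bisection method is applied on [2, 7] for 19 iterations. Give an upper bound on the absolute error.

Bisection error bound: |error| ≤ (b-a)/2^n
|error| ≤ (7 - 2)/2^19 = 5/2^19
|error| ≤ 0.0000095367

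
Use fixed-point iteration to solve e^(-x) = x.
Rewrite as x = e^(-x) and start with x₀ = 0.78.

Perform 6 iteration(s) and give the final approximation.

Equation: e^(-x) = x
Fixed-point form: x = e^(-x)
x₀ = 0.78

x_1 = g(0.780000) = 0.458406
x_2 = g(0.458406) = 0.632291
x_3 = g(0.632291) = 0.531373
x_4 = g(0.531373) = 0.587797
x_5 = g(0.587797) = 0.555550
x_6 = g(0.555550) = 0.573757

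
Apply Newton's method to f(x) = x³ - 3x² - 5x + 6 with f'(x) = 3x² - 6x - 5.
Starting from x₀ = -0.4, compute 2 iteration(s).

f(x) = x³ - 3x² - 5x + 6
f'(x) = 3x² - 6x - 5
x₀ = -0.4

Newton-Raphson formula: x_{n+1} = x_n - f(x_n)/f'(x_n)

Iteration 1:
  f(-0.400000) = 7.456000
  f'(-0.400000) = -2.120000
  x_1 = -0.400000 - 7.456000/(-2.120000) = 3.116981
Iteration 2:
  f(3.116981) = -8.448367
  f'(3.116981) = 5.444827
  x_2 = 3.116981 - (-8.448367)/5.444827 = 4.668613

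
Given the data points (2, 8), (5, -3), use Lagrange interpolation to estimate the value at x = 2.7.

Lagrange interpolation formula:
P(x) = Σ yᵢ × Lᵢ(x)
where Lᵢ(x) = Π_{j≠i} (x - xⱼ)/(xᵢ - xⱼ)

L_0(2.7) = (2.7 - 5)/(2 - 5) = 0.766667
L_1(2.7) = (2.7 - 2)/(5 - 2) = 0.233333

P(2.7) = 8×L_0(2.7) + (-3)×L_1(2.7)
P(2.7) = 5.433333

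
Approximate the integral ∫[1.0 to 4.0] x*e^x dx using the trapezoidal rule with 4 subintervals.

f(x) = x*e^x
a = 1.0, b = 4.0, n = 4
h = (b - a)/n = 0.750000

Trapezoidal rule: (h/2)[f(x₀) + 2f(x₁) + 2f(x₂) + ... + f(xₙ)]

x_0 = 1.0000, f(x_0) = 2.718282, coefficient = 1
x_1 = 1.7500, f(x_1) = 10.070555, coefficient = 2
x_2 = 2.5000, f(x_2) = 30.456235, coefficient = 2
x_3 = 3.2500, f(x_3) = 83.818605, coefficient = 2
x_4 = 4.0000, f(x_4) = 218.392600, coefficient = 1

I ≈ (0.750000/2) × 469.801671 = 176.175626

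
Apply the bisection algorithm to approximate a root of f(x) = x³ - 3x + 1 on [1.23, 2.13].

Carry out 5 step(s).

f(x) = x³ - 3x + 1
Initial interval: [1.23, 2.13]

Iteration 1:
  c_1 = (1.230000 + 2.130000)/2 = 1.680000
  f(c_1) = f(1.680000) = 0.701632
  f(a) × f(c) < 0, new interval: [1.230000, 1.680000]
Iteration 2:
  c_2 = (1.230000 + 1.680000)/2 = 1.455000
  f(c_2) = f(1.455000) = -0.284729
  f(a) × f(c) ≥ 0, new interval: [1.455000, 1.680000]
Iteration 3:
  c_3 = (1.455000 + 1.680000)/2 = 1.567500
  f(c_3) = f(1.567500) = 0.148936
  f(a) × f(c) < 0, new interval: [1.455000, 1.567500]
Iteration 4:
  c_4 = (1.455000 + 1.567500)/2 = 1.511250
  f(c_4) = f(1.511250) = -0.082242
  f(a) × f(c) ≥ 0, new interval: [1.511250, 1.567500]
Iteration 5:
  c_5 = (1.511250 + 1.567500)/2 = 1.539375
  f(c_5) = f(1.539375) = 0.029694
  f(a) × f(c) < 0, new interval: [1.511250, 1.539375]

After 5 iteration(s), the approximation is c_5 = 1.539375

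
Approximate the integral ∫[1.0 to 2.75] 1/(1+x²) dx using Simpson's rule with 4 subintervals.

f(x) = 1/(1+x²)
a = 1.0, b = 2.75, n = 4
h = (b - a)/n = 0.437500

Simpson's rule: (h/3)[f(x₀) + 4f(x₁) + 2f(x₂) + ... + f(xₙ)]

x_0 = 1.0000, f(x_0) = 0.500000, coefficient = 1
x_1 = 1.4375, f(x_1) = 0.326115, coefficient = 4
x_2 = 1.8750, f(x_2) = 0.221453, coefficient = 2
x_3 = 2.3125, f(x_3) = 0.157538, coefficient = 4
x_4 = 2.7500, f(x_4) = 0.116788, coefficient = 1

I ≈ (0.437500/3) × 2.994307 = 0.436670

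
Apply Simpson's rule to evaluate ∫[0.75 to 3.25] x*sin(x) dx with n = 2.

f(x) = x*sin(x)
a = 0.75, b = 3.25, n = 2
h = (b - a)/n = 1.250000

Simpson's rule: (h/3)[f(x₀) + 4f(x₁) + 2f(x₂) + ... + f(xₙ)]

x_0 = 0.7500, f(x_0) = 0.511229, coefficient = 1
x_1 = 2.0000, f(x_1) = 1.818595, coefficient = 4
x_2 = 3.2500, f(x_2) = -0.351634, coefficient = 1

I ≈ (1.250000/3) × 7.433974 = 3.097489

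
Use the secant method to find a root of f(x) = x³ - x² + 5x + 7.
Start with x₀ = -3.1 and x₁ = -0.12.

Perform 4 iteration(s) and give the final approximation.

f(x) = x³ - x² + 5x + 7
x₀ = -3.1, x₁ = -0.12

Secant formula: x_{n+1} = x_n - f(x_n)(x_n - x_{n-1})/(f(x_n) - f(x_{n-1}))

Iteration 1:
  f(-3.100000) = -47.901000
  f(-0.120000) = 6.383872
  x_2 = -0.120000 - 6.383872×(-0.120000 - (-3.100000))/(6.383872 - (-47.901000))
       = -0.470446
Iteration 2:
  f(-0.120000) = 6.383872
  f(-0.470446) = 4.322329
  x_3 = -0.470446 - 4.322329×(-0.470446 - (-0.120000))/(4.322329 - 6.383872)
       = -1.205209
Iteration 3:
  f(-0.470446) = 4.322329
  f(-1.205209) = -2.229175
  x_4 = -1.205209 - (-2.229175)×(-1.205209 - (-0.470446))/(-2.229175 - 4.322329)
       = -0.955203
Iteration 4:
  f(-1.205209) = -2.229175
  f(-0.955203) = 0.440031
  x_5 = -0.955203 - 0.440031×(-0.955203 - (-1.205209))/(0.440031 - (-2.229175))
       = -0.996418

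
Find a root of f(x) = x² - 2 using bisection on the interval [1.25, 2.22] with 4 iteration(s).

f(x) = x² - 2
Initial interval: [1.25, 2.22]

Iteration 1:
  c_1 = (1.250000 + 2.220000)/2 = 1.735000
  f(c_1) = f(1.735000) = 1.010225
  f(a) × f(c) < 0, new interval: [1.250000, 1.735000]
Iteration 2:
  c_2 = (1.250000 + 1.735000)/2 = 1.492500
  f(c_2) = f(1.492500) = 0.227556
  f(a) × f(c) < 0, new interval: [1.250000, 1.492500]
Iteration 3:
  c_3 = (1.250000 + 1.492500)/2 = 1.371250
  f(c_3) = f(1.371250) = -0.119673
  f(a) × f(c) ≥ 0, new interval: [1.371250, 1.492500]
Iteration 4:
  c_4 = (1.371250 + 1.492500)/2 = 1.431875
  f(c_4) = f(1.431875) = 0.050266
  f(a) × f(c) < 0, new interval: [1.371250, 1.431875]

After 4 iteration(s), the approximation is c_4 = 1.431875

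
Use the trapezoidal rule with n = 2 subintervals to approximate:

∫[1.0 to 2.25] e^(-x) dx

f(x) = e^(-x)
a = 1.0, b = 2.25, n = 2
h = (b - a)/n = 0.625000

Trapezoidal rule: (h/2)[f(x₀) + 2f(x₁) + 2f(x₂) + ... + f(xₙ)]

x_0 = 1.0000, f(x_0) = 0.367879, coefficient = 1
x_1 = 1.6250, f(x_1) = 0.196912, coefficient = 2
x_2 = 2.2500, f(x_2) = 0.105399, coefficient = 1

I ≈ (0.625000/2) × 0.867102 = 0.270969
Exact value: 0.262480
Error: 0.008489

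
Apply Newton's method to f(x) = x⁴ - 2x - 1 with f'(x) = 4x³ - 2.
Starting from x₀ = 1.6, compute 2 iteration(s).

f(x) = x⁴ - 2x - 1
f'(x) = 4x³ - 2
x₀ = 1.6

Newton-Raphson formula: x_{n+1} = x_n - f(x_n)/f'(x_n)

Iteration 1:
  f(1.600000) = 2.353600
  f'(1.600000) = 14.384000
  x_1 = 1.600000 - 2.353600/14.384000 = 1.436374
Iteration 2:
  f(1.436374) = 0.383921
  f'(1.436374) = 9.853930
  x_2 = 1.436374 - 0.383921/9.853930 = 1.397413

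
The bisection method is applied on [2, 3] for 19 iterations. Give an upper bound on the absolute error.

Bisection error bound: |error| ≤ (b-a)/2^n
|error| ≤ (3 - 2)/2^19 = 1/2^19
|error| ≤ 0.0000019073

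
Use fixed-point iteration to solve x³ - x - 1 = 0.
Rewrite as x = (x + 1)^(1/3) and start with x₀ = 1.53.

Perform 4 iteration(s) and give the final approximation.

Equation: x³ - x - 1 = 0
Fixed-point form: x = (x + 1)^(1/3)
x₀ = 1.53

x_1 = g(1.530000) = 1.362616
x_2 = g(1.362616) = 1.331878
x_3 = g(1.331878) = 1.326077
x_4 = g(1.326077) = 1.324976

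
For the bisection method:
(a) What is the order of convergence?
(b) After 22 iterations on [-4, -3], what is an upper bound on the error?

(a) Bisection has linear (order 1) convergence; the error is halved each step.

(b) Error bound = (b-a)/2^n = (-3 - (-4))/2^{22}
    = 1/2^{22}

(a) 1 (linear); (b) error ≤ 2.38e-07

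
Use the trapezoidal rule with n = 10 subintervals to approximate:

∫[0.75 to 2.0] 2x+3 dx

f(x) = 2x+3
a = 0.75, b = 2.0, n = 10
h = (b - a)/n = 0.125000

Trapezoidal rule: (h/2)[f(x₀) + 2f(x₁) + 2f(x₂) + ... + f(xₙ)]

x_0 = 0.7500, f(x_0) = 4.500000, coefficient = 1
x_1 = 0.8750, f(x_1) = 4.750000, coefficient = 2
x_2 = 1.0000, f(x_2) = 5.000000, coefficient = 2
x_3 = 1.1250, f(x_3) = 5.250000, coefficient = 2
x_4 = 1.2500, f(x_4) = 5.500000, coefficient = 2
x_5 = 1.3750, f(x_5) = 5.750000, coefficient = 2
x_6 = 1.5000, f(x_6) = 6.000000, coefficient = 2
x_7 = 1.6250, f(x_7) = 6.250000, coefficient = 2
x_8 = 1.7500, f(x_8) = 6.500000, coefficient = 2
x_9 = 1.8750, f(x_9) = 6.750000, coefficient = 2
x_10 = 2.0000, f(x_10) = 7.000000, coefficient = 1

I ≈ (0.125000/2) × 115.000000 = 7.187500
Exact value: 7.187500
Error: 0.000000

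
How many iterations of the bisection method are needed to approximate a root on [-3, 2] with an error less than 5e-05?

We need (b-a)/2^n ≤ 5e-05
(2 - (-3))/2^n ≤ 5e-05
5/2^n ≤ 5e-05
2^n ≥ 100000
n ≥ log₂(100000) = 16.61
n ≥ 17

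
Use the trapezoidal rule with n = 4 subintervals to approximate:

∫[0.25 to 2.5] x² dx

f(x) = x²
a = 0.25, b = 2.5, n = 4
h = (b - a)/n = 0.562500

Trapezoidal rule: (h/2)[f(x₀) + 2f(x₁) + 2f(x₂) + ... + f(xₙ)]

x_0 = 0.2500, f(x_0) = 0.062500, coefficient = 1
x_1 = 0.8125, f(x_1) = 0.660156, coefficient = 2
x_2 = 1.3750, f(x_2) = 1.890625, coefficient = 2
x_3 = 1.9375, f(x_3) = 3.753906, coefficient = 2
x_4 = 2.5000, f(x_4) = 6.250000, coefficient = 1

I ≈ (0.562500/2) × 18.921875 = 5.321777
Exact value: 5.203125
Error: 0.118652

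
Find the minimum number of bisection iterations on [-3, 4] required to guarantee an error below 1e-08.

We need (b-a)/2^n ≤ 1e-08
(4 - (-3))/2^n ≤ 1e-08
7/2^n ≤ 1e-08
2^n ≥ 700000000
n ≥ log₂(700000000) = 29.38
n ≥ 30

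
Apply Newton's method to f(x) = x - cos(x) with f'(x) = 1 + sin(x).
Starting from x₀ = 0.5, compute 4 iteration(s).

f(x) = x - cos(x)
f'(x) = 1 + sin(x)
x₀ = 0.5

Newton-Raphson formula: x_{n+1} = x_n - f(x_n)/f'(x_n)

Iteration 1:
  f(0.500000) = -0.377583
  f'(0.500000) = 1.479426
  x_1 = 0.500000 - (-0.377583)/1.479426 = 0.755222
Iteration 2:
  f(0.755222) = 0.027103
  f'(0.755222) = 1.685451
  x_2 = 0.755222 - 0.027103/1.685451 = 0.739142
Iteration 3:
  f(0.739142) = 0.000095
  f'(0.739142) = 1.673654
  x_3 = 0.739142 - 0.000095/1.673654 = 0.739085
Iteration 4:
  f(0.739085) = 0.000000
  f'(0.739085) = 1.673612
  x_4 = 0.739085 - 0.000000/1.673612 = 0.739085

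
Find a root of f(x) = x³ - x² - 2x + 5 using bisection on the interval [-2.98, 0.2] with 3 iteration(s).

f(x) = x³ - x² - 2x + 5
Initial interval: [-2.98, 0.2]

Iteration 1:
  c_1 = (-2.980000 + 0.200000)/2 = -1.390000
  f(c_1) = f(-1.390000) = 3.162281
  f(a) × f(c) < 0, new interval: [-2.980000, -1.390000]
Iteration 2:
  c_2 = (-2.980000 + (-1.390000))/2 = -2.185000
  f(c_2) = f(-2.185000) = -5.835907
  f(a) × f(c) ≥ 0, new interval: [-2.185000, -1.390000]
Iteration 3:
  c_3 = (-2.185000 + (-1.390000))/2 = -1.787500
  f(c_3) = f(-1.787500) = -0.331498
  f(a) × f(c) ≥ 0, new interval: [-1.787500, -1.390000]

After 3 iteration(s), the approximation is c_3 = -1.787500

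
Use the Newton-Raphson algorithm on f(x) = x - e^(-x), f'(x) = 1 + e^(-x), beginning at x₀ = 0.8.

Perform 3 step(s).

f(x) = x - e^(-x)
f'(x) = 1 + e^(-x)
x₀ = 0.8

Newton-Raphson formula: x_{n+1} = x_n - f(x_n)/f'(x_n)

Iteration 1:
  f(0.800000) = 0.350671
  f'(0.800000) = 1.449329
  x_1 = 0.800000 - 0.350671/1.449329 = 0.558046
Iteration 2:
  f(0.558046) = -0.014280
  f'(0.558046) = 1.572326
  x_2 = 0.558046 - (-0.014280)/1.572326 = 0.567128
Iteration 3:
  f(0.567128) = -0.000024
  f'(0.567128) = 1.567152
  x_3 = 0.567128 - (-0.000024)/1.567152 = 0.567143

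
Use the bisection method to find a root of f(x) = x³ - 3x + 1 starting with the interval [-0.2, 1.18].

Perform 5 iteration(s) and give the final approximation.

f(x) = x³ - 3x + 1
Initial interval: [-0.2, 1.18]

Iteration 1:
  c_1 = (-0.200000 + 1.180000)/2 = 0.490000
  f(c_1) = f(0.490000) = -0.352351
  f(a) × f(c) < 0, new interval: [-0.200000, 0.490000]
Iteration 2:
  c_2 = (-0.200000 + 0.490000)/2 = 0.145000
  f(c_2) = f(0.145000) = 0.568049
  f(a) × f(c) ≥ 0, new interval: [0.145000, 0.490000]
Iteration 3:
  c_3 = (0.145000 + 0.490000)/2 = 0.317500
  f(c_3) = f(0.317500) = 0.079506
  f(a) × f(c) ≥ 0, new interval: [0.317500, 0.490000]
Iteration 4:
  c_4 = (0.317500 + 0.490000)/2 = 0.403750
  f(c_4) = f(0.403750) = -0.145433
  f(a) × f(c) < 0, new interval: [0.317500, 0.403750]
Iteration 5:
  c_5 = (0.317500 + 0.403750)/2 = 0.360625
  f(c_5) = f(0.360625) = -0.034976
  f(a) × f(c) < 0, new interval: [0.317500, 0.360625]

After 5 iteration(s), the approximation is c_5 = 0.360625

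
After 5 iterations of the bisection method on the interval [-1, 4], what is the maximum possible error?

Bisection error bound: |error| ≤ (b-a)/2^n
|error| ≤ (4 - (-1))/2^5 = 5/2^5
|error| ≤ 0.1562500000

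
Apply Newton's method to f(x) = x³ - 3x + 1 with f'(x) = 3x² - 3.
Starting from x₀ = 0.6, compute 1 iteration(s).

f(x) = x³ - 3x + 1
f'(x) = 3x² - 3
x₀ = 0.6

Newton-Raphson formula: x_{n+1} = x_n - f(x_n)/f'(x_n)

Iteration 1:
  f(0.600000) = -0.584000
  f'(0.600000) = -1.920000
  x_1 = 0.600000 - (-0.584000)/(-1.920000) = 0.295833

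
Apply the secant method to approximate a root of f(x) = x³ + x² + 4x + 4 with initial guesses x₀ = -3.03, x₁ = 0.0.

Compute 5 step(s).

f(x) = x³ + x² + 4x + 4
x₀ = -3.03, x₁ = 0.0

Secant formula: x_{n+1} = x_n - f(x_n)(x_n - x_{n-1})/(f(x_n) - f(x_{n-1}))

Iteration 1:
  f(-3.030000) = -26.757227
  f(0.000000) = 4.000000
  x_2 = 0.000000 - 4.000000×(0.000000 - (-3.030000))/(4.000000 - (-26.757227))
       = -0.394054
Iteration 2:
  f(0.000000) = 4.000000
  f(-0.394054) = 2.517875
  x_3 = -0.394054 - 2.517875×(-0.394054 - 0.000000)/(2.517875 - 4.000000)
       = -1.063483
Iteration 3:
  f(-0.394054) = 2.517875
  f(-1.063483) = -0.325733
  x_4 = -1.063483 - (-0.325733)×(-1.063483 - (-0.394054))/(-0.325733 - 2.517875)
       = -0.986801
Iteration 4:
  f(-1.063483) = -0.325733
  f(-0.986801) = 0.065650
  x_5 = -0.986801 - 0.065650×(-0.986801 - (-1.063483))/(0.065650 - (-0.325733))
       = -0.999663
Iteration 5:
  f(-0.986801) = 0.065650
  f(-0.999663) = 0.001683
  x_6 = -0.999663 - 0.001683×(-0.999663 - (-0.986801))/(0.001683 - 0.065650)
       = -1.000002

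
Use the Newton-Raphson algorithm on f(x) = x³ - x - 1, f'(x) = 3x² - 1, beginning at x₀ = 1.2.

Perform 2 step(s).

f(x) = x³ - x - 1
f'(x) = 3x² - 1
x₀ = 1.2

Newton-Raphson formula: x_{n+1} = x_n - f(x_n)/f'(x_n)

Iteration 1:
  f(1.200000) = -0.472000
  f'(1.200000) = 3.320000
  x_1 = 1.200000 - (-0.472000)/3.320000 = 1.342169
Iteration 2:
  f(1.342169) = 0.075636
  f'(1.342169) = 4.404250
  x_2 = 1.342169 - 0.075636/4.404250 = 1.324995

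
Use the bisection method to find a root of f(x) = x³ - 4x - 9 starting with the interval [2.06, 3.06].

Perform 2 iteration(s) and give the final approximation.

f(x) = x³ - 4x - 9
Initial interval: [2.06, 3.06]

Iteration 1:
  c_1 = (2.060000 + 3.060000)/2 = 2.560000
  f(c_1) = f(2.560000) = -2.462784
  f(a) × f(c) ≥ 0, new interval: [2.560000, 3.060000]
Iteration 2:
  c_2 = (2.560000 + 3.060000)/2 = 2.810000
  f(c_2) = f(2.810000) = 1.948041
  f(a) × f(c) < 0, new interval: [2.560000, 2.810000]

After 2 iteration(s), the approximation is c_2 = 2.810000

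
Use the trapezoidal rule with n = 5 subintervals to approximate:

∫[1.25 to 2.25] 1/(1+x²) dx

f(x) = 1/(1+x²)
a = 1.25, b = 2.25, n = 5
h = (b - a)/n = 0.200000

Trapezoidal rule: (h/2)[f(x₀) + 2f(x₁) + 2f(x₂) + ... + f(xₙ)]

x_0 = 1.2500, f(x_0) = 0.390244, coefficient = 1
x_1 = 1.4500, f(x_1) = 0.322321, coefficient = 2
x_2 = 1.6500, f(x_2) = 0.268637, coefficient = 2
x_3 = 1.8500, f(x_3) = 0.226116, coefficient = 2
x_4 = 2.0500, f(x_4) = 0.192215, coefficient = 2
x_5 = 2.2500, f(x_5) = 0.164948, coefficient = 1

I ≈ (0.200000/2) × 2.573771 = 0.257377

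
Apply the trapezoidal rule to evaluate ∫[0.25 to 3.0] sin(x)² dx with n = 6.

f(x) = sin(x)²
a = 0.25, b = 3.0, n = 6
h = (b - a)/n = 0.458333

Trapezoidal rule: (h/2)[f(x₀) + 2f(x₁) + 2f(x₂) + ... + f(xₙ)]

x_0 = 0.2500, f(x_0) = 0.061209, coefficient = 1
x_1 = 0.7083, f(x_1) = 0.423240, coefficient = 2
x_2 = 1.1667, f(x_2) = 0.845379, coefficient = 2
x_3 = 1.6250, f(x_3) = 0.997065, coefficient = 2
x_4 = 2.0833, f(x_4) = 0.759518, coefficient = 2
x_5 = 2.5417, f(x_5) = 0.318752, coefficient = 2
x_6 = 3.0000, f(x_6) = 0.019915, coefficient = 1

I ≈ (0.458333/2) × 6.769031 = 1.551236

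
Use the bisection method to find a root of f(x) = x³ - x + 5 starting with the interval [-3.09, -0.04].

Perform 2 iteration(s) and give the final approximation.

f(x) = x³ - x + 5
Initial interval: [-3.09, -0.04]

Iteration 1:
  c_1 = (-3.090000 + (-0.040000))/2 = -1.565000
  f(c_1) = f(-1.565000) = 2.731963
  f(a) × f(c) < 0, new interval: [-3.090000, -1.565000]
Iteration 2:
  c_2 = (-3.090000 + (-1.565000))/2 = -2.327500
  f(c_2) = f(-2.327500) = -5.281164
  f(a) × f(c) ≥ 0, new interval: [-2.327500, -1.565000]

After 2 iteration(s), the approximation is c_2 = -2.327500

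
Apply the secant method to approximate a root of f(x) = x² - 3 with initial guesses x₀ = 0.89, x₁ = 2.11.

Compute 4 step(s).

f(x) = x² - 3
x₀ = 0.89, x₁ = 2.11

Secant formula: x_{n+1} = x_n - f(x_n)(x_n - x_{n-1})/(f(x_n) - f(x_{n-1}))

Iteration 1:
  f(0.890000) = -2.207900
  f(2.110000) = 1.452100
  x_2 = 2.110000 - 1.452100×(2.110000 - 0.890000)/(1.452100 - (-2.207900))
       = 1.625967
Iteration 2:
  f(2.110000) = 1.452100
  f(1.625967) = -0.356232
  x_3 = 1.625967 - (-0.356232)×(1.625967 - 2.110000)/(-0.356232 - 1.452100)
       = 1.721319
Iteration 3:
  f(1.625967) = -0.356232
  f(1.721319) = -0.037062
  x_4 = 1.721319 - (-0.037062)×(1.721319 - 1.625967)/(-0.037062 - (-0.356232))
       = 1.732391
Iteration 4:
  f(1.721319) = -0.037062
  f(1.732391) = 0.001178
  x_5 = 1.732391 - 0.001178×(1.732391 - 1.721319)/(0.001178 - (-0.037062))
       = 1.732050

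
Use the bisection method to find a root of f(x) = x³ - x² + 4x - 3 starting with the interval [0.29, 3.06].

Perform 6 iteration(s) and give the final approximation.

f(x) = x³ - x² + 4x - 3
Initial interval: [0.29, 3.06]

Iteration 1:
  c_1 = (0.290000 + 3.060000)/2 = 1.675000
  f(c_1) = f(1.675000) = 5.593797
  f(a) × f(c) < 0, new interval: [0.290000, 1.675000]
Iteration 2:
  c_2 = (0.290000 + 1.675000)/2 = 0.982500
  f(c_2) = f(0.982500) = 0.913107
  f(a) × f(c) < 0, new interval: [0.290000, 0.982500]
Iteration 3:
  c_3 = (0.290000 + 0.982500)/2 = 0.636250
  f(c_3) = f(0.636250) = -0.602251
  f(a) × f(c) ≥ 0, new interval: [0.636250, 0.982500]
Iteration 4:
  c_4 = (0.636250 + 0.982500)/2 = 0.809375
  f(c_4) = f(0.809375) = 0.112624
  f(a) × f(c) < 0, new interval: [0.636250, 0.809375]
Iteration 5:
  c_5 = (0.636250 + 0.809375)/2 = 0.722812
  f(c_5) = f(0.722812) = -0.253569
  f(a) × f(c) ≥ 0, new interval: [0.722812, 0.809375]
Iteration 6:
  c_6 = (0.722812 + 0.809375)/2 = 0.766094
  f(c_6) = f(0.766094) = -0.072904
  f(a) × f(c) ≥ 0, new interval: [0.766094, 0.809375]

After 6 iteration(s), the approximation is c_6 = 0.766094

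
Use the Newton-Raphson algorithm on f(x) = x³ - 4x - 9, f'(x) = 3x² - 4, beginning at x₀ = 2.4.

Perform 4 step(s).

f(x) = x³ - 4x - 9
f'(x) = 3x² - 4
x₀ = 2.4

Newton-Raphson formula: x_{n+1} = x_n - f(x_n)/f'(x_n)

Iteration 1:
  f(2.400000) = -4.776000
  f'(2.400000) = 13.280000
  x_1 = 2.400000 - (-4.776000)/13.280000 = 2.759639
Iteration 2:
  f(2.759639) = 0.977763
  f'(2.759639) = 18.846815
  x_2 = 2.759639 - 0.977763/18.846815 = 2.707759
Iteration 3:
  f(2.707759) = 0.022143
  f'(2.707759) = 17.995878
  x_3 = 2.707759 - 0.022143/17.995878 = 2.706529
Iteration 4:
  f(2.706529) = 0.000012
  f'(2.706529) = 17.975892
  x_4 = 2.706529 - 0.000012/17.975892 = 2.706528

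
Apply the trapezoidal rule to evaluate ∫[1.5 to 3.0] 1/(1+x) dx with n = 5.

f(x) = 1/(1+x)
a = 1.5, b = 3.0, n = 5
h = (b - a)/n = 0.300000

Trapezoidal rule: (h/2)[f(x₀) + 2f(x₁) + 2f(x₂) + ... + f(xₙ)]

x_0 = 1.5000, f(x_0) = 0.400000, coefficient = 1
x_1 = 1.8000, f(x_1) = 0.357143, coefficient = 2
x_2 = 2.1000, f(x_2) = 0.322581, coefficient = 2
x_3 = 2.4000, f(x_3) = 0.294118, coefficient = 2
x_4 = 2.7000, f(x_4) = 0.270270, coefficient = 2
x_5 = 3.0000, f(x_5) = 0.250000, coefficient = 1

I ≈ (0.300000/2) × 3.138223 = 0.470733
Exact value: 0.470004
Error: 0.000730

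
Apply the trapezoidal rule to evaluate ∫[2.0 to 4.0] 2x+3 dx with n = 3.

f(x) = 2x+3
a = 2.0, b = 4.0, n = 3
h = (b - a)/n = 0.666667

Trapezoidal rule: (h/2)[f(x₀) + 2f(x₁) + 2f(x₂) + ... + f(xₙ)]

x_0 = 2.0000, f(x_0) = 7.000000, coefficient = 1
x_1 = 2.6667, f(x_1) = 8.333333, coefficient = 2
x_2 = 3.3333, f(x_2) = 9.666667, coefficient = 2
x_3 = 4.0000, f(x_3) = 11.000000, coefficient = 1

I ≈ (0.666667/2) × 54.000000 = 18.000000
Exact value: 18.000000
Error: 0.000000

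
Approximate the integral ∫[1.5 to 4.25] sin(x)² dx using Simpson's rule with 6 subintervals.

f(x) = sin(x)²
a = 1.5, b = 4.25, n = 6
h = (b - a)/n = 0.458333

Simpson's rule: (h/3)[f(x₀) + 4f(x₁) + 2f(x₂) + ... + f(xₙ)]

x_0 = 1.5000, f(x_0) = 0.994996, coefficient = 1
x_1 = 1.9583, f(x_1) = 0.857185, coefficient = 4
x_2 = 2.4167, f(x_2) = 0.439675, coefficient = 2
x_3 = 2.8750, f(x_3) = 0.069404, coefficient = 4
x_4 = 3.3333, f(x_4) = 0.036316, coefficient = 2
x_5 = 3.7917, f(x_5) = 0.366322, coefficient = 4
x_6 = 4.2500, f(x_6) = 0.801006, coefficient = 1

I ≈ (0.458333/3) × 7.919626 = 1.209943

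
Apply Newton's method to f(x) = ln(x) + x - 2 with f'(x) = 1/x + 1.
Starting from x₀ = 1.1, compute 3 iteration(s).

f(x) = ln(x) + x - 2
f'(x) = 1/x + 1
x₀ = 1.1

Newton-Raphson formula: x_{n+1} = x_n - f(x_n)/f'(x_n)

Iteration 1:
  f(1.100000) = -0.804690
  f'(1.100000) = 1.909091
  x_1 = 1.100000 - (-0.804690)/1.909091 = 1.521504
Iteration 2:
  f(1.521504) = -0.058796
  f'(1.521504) = 1.657244
  x_2 = 1.521504 - (-0.058796)/1.657244 = 1.556983
Iteration 3:
  f(1.556983) = -0.000268
  f'(1.556983) = 1.642268
  x_3 = 1.556983 - (-0.000268)/1.642268 = 1.557146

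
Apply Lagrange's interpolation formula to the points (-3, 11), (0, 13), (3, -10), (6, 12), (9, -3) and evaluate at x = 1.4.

Lagrange interpolation formula:
P(x) = Σ yᵢ × Lᵢ(x)
where Lᵢ(x) = Π_{j≠i} (x - xⱼ)/(xᵢ - xⱼ)

L_0(1.4) = (1.4 - 0)/(-3 - 0) × (1.4 - 3)/(-3 - 3) × (1.4 - 6)/(-3 - 6) × (1.4 - 9)/(-3 - 9) = -0.040283
L_1(1.4) = (1.4 - (-3))/(0 - (-3)) × (1.4 - 3)/(0 - 3) × (1.4 - 6)/(0 - 6) × (1.4 - 9)/(0 - 9) = 0.506416
L_2(1.4) = (1.4 - (-3))/(3 - (-3)) × (1.4 - 0)/(3 - 0) × (1.4 - 6)/(3 - 6) × (1.4 - 9)/(3 - 9) = 0.664672
L_3(1.4) = (1.4 - (-3))/(6 - (-3)) × (1.4 - 0)/(6 - 0) × (1.4 - 3)/(6 - 3) × (1.4 - 9)/(6 - 9) = -0.154127
L_4(1.4) = (1.4 - (-3))/(9 - (-3)) × (1.4 - 0)/(9 - 0) × (1.4 - 3)/(9 - 3) × (1.4 - 6)/(9 - 6) = 0.023322

P(1.4) = 11×L_0(1.4) + 13×L_1(1.4) + (-10)×L_2(1.4) + 12×L_3(1.4) + (-3)×L_4(1.4)
P(1.4) = -2.425903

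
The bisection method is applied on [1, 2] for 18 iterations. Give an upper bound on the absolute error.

Bisection error bound: |error| ≤ (b-a)/2^n
|error| ≤ (2 - 1)/2^18 = 1/2^18
|error| ≤ 0.0000038147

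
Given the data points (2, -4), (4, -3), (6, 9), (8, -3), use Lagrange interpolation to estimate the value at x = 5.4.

Lagrange interpolation formula:
P(x) = Σ yᵢ × Lᵢ(x)
where Lᵢ(x) = Π_{j≠i} (x - xⱼ)/(xᵢ - xⱼ)

L_0(5.4) = (5.4 - 4)/(2 - 4) × (5.4 - 6)/(2 - 6) × (5.4 - 8)/(2 - 8) = -0.045500
L_1(5.4) = (5.4 - 2)/(4 - 2) × (5.4 - 6)/(4 - 6) × (5.4 - 8)/(4 - 8) = 0.331500
L_2(5.4) = (5.4 - 2)/(6 - 2) × (5.4 - 4)/(6 - 4) × (5.4 - 8)/(6 - 8) = 0.773500
L_3(5.4) = (5.4 - 2)/(8 - 2) × (5.4 - 4)/(8 - 4) × (5.4 - 6)/(8 - 6) = -0.059500

P(5.4) = (-4)×L_0(5.4) + (-3)×L_1(5.4) + 9×L_2(5.4) + (-3)×L_3(5.4)
P(5.4) = 6.327500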